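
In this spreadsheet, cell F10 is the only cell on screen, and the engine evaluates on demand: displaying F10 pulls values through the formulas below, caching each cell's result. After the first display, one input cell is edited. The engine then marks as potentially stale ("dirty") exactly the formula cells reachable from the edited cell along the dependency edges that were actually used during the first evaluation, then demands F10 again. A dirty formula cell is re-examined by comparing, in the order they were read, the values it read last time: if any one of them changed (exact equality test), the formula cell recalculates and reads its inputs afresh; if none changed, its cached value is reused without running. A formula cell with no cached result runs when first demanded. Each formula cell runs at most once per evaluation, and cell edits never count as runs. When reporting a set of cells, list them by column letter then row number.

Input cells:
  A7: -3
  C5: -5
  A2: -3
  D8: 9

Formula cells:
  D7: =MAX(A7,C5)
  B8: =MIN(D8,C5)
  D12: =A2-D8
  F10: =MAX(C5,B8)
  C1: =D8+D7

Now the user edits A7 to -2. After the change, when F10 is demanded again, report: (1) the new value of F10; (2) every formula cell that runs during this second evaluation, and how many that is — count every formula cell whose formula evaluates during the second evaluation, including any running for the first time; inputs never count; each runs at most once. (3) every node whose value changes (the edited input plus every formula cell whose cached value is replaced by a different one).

Initial pass — values computed on the first demand:
  B8 = MIN(9, -5) = -5
  F10 = MAX(-5, -5) = -5

Second demand — change propagation:
  no demanded computation ever read A7, so the edit dirties nothing and nothing runs.

The important point: nothing the output needs ever reads A7, so the edit is invisible to it.

F10 now evaluates to -5.
Run set: none (0 run).
Changed values: A7.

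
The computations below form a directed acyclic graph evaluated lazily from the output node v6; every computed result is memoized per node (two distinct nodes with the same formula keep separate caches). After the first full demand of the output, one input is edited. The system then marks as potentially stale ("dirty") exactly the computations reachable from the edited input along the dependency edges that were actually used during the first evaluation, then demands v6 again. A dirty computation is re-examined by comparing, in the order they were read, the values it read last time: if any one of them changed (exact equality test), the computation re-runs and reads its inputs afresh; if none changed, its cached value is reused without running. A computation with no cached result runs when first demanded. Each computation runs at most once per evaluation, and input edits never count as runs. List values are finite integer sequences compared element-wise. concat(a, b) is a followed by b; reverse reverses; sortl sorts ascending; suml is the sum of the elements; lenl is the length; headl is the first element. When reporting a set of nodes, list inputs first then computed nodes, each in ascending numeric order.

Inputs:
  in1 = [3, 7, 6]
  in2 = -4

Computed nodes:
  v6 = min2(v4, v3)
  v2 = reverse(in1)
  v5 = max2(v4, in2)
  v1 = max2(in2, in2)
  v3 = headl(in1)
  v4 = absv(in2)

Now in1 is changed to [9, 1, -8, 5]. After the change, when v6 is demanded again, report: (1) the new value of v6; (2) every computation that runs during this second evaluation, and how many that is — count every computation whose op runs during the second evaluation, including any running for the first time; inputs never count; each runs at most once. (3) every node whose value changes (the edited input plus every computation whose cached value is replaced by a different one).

Demanding v6 again yields 4.
2 computations run: v3, v6.
The nodes whose values change: in1, v3, v6.

First demand of the output computes:
  v3 = headl([3, 7, 6]) = 3
  v4 = absv(-4) = 4
  v6 = min2(4, 3) = 3

After the edit, cleaning proceeds:
  v3: a read changed (in1 [3, 7, 6]->[9, 1, -8, 5]) — executes, giving 9.
  v6: a read changed (v3 3->9) — executes, giving 4.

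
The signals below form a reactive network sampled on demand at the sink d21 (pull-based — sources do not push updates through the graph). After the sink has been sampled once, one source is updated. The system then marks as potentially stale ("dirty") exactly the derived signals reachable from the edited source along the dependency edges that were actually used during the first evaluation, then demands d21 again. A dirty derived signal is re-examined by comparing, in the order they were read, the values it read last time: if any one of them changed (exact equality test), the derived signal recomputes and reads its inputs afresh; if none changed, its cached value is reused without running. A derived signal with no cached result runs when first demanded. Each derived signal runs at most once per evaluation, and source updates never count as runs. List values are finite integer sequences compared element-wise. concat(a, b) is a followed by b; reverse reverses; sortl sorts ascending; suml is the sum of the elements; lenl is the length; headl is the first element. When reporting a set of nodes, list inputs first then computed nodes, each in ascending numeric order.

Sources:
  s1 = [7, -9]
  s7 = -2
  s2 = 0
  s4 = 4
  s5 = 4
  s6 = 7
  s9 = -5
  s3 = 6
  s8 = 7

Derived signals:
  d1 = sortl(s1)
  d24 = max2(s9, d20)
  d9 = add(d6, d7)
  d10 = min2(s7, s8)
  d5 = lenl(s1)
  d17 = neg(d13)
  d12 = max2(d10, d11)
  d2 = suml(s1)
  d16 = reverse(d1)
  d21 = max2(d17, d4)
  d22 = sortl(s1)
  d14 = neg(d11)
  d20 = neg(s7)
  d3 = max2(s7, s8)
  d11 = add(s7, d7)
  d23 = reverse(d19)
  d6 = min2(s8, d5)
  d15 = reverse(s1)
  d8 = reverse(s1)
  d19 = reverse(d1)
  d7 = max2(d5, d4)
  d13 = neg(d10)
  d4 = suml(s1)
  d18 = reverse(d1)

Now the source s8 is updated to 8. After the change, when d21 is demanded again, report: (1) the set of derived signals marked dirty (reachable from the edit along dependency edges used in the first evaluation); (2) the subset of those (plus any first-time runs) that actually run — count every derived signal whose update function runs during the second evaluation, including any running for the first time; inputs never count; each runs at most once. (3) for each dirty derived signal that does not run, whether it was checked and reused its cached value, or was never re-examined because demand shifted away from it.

Dirty set: d10, d13, d17, d21.
Run set: d10 (1 run).
Re-examined without running (cache reused): d13, d17, d21.
The important point: d10 recomputes to an identical value, and the output ends up unchanged.

Initial pass — values computed on the first demand:
  d4 = suml([7, -9]) = -2
  d10 = min2(-2, 7) = -2
  d13 = neg(-2) = 2
  d17 = neg(2) = -2
  d21 = max2(-2, -2) = -2

Second demand — change propagation:
  d10: re-runs because s8 7->8; new result -2 (unchanged).
  d13: re-examined; everything it read last time is the same (d10 unchanged) — cache 2 kept, no run.
  d17: re-examined; everything it read last time is the same (d13 unchanged) — cache -2 kept, no run.
  d21: re-examined; everything it read last time is the same (d17 unchanged, d4 unchanged) — cache -2 kept, no run.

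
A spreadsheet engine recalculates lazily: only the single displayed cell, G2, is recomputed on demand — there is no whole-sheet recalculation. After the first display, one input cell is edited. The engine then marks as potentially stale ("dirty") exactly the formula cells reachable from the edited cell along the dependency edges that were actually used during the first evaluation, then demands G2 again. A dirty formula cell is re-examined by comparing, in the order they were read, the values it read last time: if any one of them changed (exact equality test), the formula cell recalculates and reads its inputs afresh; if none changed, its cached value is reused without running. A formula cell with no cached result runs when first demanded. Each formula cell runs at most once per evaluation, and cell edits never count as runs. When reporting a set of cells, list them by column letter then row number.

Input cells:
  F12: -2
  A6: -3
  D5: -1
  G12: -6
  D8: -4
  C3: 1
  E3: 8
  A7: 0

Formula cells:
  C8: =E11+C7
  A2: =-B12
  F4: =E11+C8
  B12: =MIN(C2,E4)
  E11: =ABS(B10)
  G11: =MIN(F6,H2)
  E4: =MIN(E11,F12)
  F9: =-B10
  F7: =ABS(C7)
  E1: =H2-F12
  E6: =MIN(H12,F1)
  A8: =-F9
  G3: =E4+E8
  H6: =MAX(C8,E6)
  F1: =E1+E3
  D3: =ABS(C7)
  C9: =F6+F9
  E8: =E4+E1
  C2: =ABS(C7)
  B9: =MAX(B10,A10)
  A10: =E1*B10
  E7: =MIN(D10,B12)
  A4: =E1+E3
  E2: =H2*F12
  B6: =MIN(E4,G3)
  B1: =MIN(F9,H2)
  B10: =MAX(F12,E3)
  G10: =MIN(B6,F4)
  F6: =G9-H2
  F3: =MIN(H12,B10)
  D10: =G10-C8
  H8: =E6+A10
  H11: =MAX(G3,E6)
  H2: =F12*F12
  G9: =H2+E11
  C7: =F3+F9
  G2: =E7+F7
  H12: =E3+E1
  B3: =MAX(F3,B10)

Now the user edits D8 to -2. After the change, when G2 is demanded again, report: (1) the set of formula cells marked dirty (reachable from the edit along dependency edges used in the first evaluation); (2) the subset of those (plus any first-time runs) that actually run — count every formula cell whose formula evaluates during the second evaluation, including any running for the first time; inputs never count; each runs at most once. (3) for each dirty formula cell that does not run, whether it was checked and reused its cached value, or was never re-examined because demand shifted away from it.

Marked dirty: none.
Formula cells that run: none — 0 in total.
Every dirty formula cell ran.
Key observation: D8 is never demanded by the output, so the edit triggers no recomputation at all.

First evaluation (everything demanded from the output):
  B10 = MAX(-2, 8) = 8
  E11 = ABS(8) = 8
  E4 = MIN(8, -2) = -2
  F9 = -(8) = -8
  H2 = -2 * -2 = 4
  E1 = 4 - -2 = 6
  E8 = -2 + 6 = 4
  G3 = -2 + 4 = 2
  B6 = MIN(-2, 2) = -2
  H12 = 8 + 6 = 14
  F3 = MIN(14, 8) = 8
  C7 = 8 + -8 = 0
  C2 = ABS(0) = 0
  B12 = MIN(0, -2) = -2
  C8 = 8 + 0 = 8
  F4 = 8 + 8 = 16
  F7 = ABS(0) = 0
  G10 = MIN(-2, 16) = -2
  D10 = -2 - 8 = -10
  E7 = MIN(-10, -2) = -10
  G2 = -10 + 0 = -10

Propagation after the edit:
  D8 feeds no computation that the output demands — nothing is marked dirty and nothing runs.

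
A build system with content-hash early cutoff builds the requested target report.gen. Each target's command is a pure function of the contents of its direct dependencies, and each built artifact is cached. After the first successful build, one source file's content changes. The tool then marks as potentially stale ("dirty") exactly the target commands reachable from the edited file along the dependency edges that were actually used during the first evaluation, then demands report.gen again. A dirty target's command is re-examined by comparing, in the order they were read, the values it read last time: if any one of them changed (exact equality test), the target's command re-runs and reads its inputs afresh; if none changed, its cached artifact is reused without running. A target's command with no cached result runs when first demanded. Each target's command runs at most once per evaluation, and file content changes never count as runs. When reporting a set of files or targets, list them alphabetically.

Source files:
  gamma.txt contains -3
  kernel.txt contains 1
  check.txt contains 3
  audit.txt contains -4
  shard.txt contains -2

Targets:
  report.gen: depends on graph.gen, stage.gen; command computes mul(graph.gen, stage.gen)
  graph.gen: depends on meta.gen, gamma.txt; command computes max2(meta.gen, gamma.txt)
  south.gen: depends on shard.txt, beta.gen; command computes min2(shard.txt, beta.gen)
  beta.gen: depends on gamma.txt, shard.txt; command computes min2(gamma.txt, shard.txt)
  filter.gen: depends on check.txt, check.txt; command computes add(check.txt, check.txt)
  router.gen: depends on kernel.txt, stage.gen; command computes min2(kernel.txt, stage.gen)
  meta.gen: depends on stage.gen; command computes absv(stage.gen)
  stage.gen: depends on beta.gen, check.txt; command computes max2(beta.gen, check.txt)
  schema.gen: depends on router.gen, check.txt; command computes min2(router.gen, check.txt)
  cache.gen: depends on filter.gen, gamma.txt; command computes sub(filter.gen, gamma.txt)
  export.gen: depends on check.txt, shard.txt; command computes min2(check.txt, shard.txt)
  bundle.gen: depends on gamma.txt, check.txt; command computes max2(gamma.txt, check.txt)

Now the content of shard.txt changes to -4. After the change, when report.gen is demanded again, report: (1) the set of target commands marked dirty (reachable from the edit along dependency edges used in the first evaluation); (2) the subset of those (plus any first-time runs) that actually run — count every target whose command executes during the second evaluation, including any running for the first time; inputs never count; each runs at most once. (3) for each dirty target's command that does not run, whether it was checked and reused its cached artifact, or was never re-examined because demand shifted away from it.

Marked dirty: beta.gen, graph.gen, meta.gen, report.gen, stage.gen.
Target commands that run: beta.gen, stage.gen — 2 in total.
Checked but reused from cache: graph.gen, meta.gen, report.gen.
Key observation: the change is absorbed at stage.gen — it re-runs but produces the same value, and the output's value is unchanged.

First evaluation (everything demanded from the output):
  beta.gen = min2(-3, -2) = -3
  stage.gen = max2(-3, 3) = 3
  meta.gen = absv(3) = 3
  graph.gen = max2(3, -3) = 3
  report.gen = mul(3, 3) = 9

Propagation after the edit:
  beta.gen: runs — shard.txt -2->-4; result -4.
  stage.gen: runs — beta.gen -3->-4; result 3 (same value as before).
  meta.gen: checked — values it read are unchanged (stage.gen unchanged); reused cached 3 without running.
  graph.gen: checked — values it read are unchanged (meta.gen unchanged, gamma.txt unchanged); reused cached 3 without running.
  report.gen: checked — values it read are unchanged (graph.gen unchanged, stage.gen unchanged); reused cached 9 without running.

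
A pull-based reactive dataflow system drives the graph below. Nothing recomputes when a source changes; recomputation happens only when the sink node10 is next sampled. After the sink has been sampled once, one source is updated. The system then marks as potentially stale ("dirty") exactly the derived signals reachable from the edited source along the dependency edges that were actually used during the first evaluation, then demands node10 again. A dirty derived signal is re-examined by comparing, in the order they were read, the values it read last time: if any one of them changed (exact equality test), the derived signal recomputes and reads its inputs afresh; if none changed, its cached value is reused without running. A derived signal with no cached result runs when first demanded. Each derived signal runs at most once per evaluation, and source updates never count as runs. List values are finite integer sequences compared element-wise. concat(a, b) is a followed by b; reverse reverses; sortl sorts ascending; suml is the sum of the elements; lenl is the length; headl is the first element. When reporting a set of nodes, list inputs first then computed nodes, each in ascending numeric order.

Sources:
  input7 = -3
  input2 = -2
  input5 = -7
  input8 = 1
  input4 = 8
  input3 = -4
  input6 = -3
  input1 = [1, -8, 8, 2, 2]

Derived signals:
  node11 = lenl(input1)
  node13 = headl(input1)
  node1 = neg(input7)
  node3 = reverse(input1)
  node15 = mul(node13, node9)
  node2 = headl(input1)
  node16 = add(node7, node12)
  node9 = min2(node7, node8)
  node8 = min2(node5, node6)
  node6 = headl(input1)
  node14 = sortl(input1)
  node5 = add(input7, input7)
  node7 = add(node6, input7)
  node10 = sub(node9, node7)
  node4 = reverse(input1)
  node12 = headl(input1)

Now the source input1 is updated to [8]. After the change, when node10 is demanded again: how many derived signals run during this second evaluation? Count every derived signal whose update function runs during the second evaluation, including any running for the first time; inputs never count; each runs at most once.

Derived signals that run: node6, node7, node8, node9, node10 — 5 in total.

First evaluation (everything demanded from the output):
  node5 = add(-3, -3) = -6
  node6 = headl([1, -8, 8, 2, 2]) = 1
  node7 = add(1, -3) = -2
  node8 = min2(-6, 1) = -6
  node9 = min2(-2, -6) = -6
  node10 = sub(-6, -2) = -4

Propagation after the edit:
  node6: runs — input1 [1, -8, 8, 2, 2]->[8]; result 8.
  node7: runs — node6 1->8; result 5.
  node8: runs — node6 1->8; result -6 (same value as before).
  node9: runs — node7 -2->5; result -6 (same value as before).
  node10: runs — node7 -2->5; result -11.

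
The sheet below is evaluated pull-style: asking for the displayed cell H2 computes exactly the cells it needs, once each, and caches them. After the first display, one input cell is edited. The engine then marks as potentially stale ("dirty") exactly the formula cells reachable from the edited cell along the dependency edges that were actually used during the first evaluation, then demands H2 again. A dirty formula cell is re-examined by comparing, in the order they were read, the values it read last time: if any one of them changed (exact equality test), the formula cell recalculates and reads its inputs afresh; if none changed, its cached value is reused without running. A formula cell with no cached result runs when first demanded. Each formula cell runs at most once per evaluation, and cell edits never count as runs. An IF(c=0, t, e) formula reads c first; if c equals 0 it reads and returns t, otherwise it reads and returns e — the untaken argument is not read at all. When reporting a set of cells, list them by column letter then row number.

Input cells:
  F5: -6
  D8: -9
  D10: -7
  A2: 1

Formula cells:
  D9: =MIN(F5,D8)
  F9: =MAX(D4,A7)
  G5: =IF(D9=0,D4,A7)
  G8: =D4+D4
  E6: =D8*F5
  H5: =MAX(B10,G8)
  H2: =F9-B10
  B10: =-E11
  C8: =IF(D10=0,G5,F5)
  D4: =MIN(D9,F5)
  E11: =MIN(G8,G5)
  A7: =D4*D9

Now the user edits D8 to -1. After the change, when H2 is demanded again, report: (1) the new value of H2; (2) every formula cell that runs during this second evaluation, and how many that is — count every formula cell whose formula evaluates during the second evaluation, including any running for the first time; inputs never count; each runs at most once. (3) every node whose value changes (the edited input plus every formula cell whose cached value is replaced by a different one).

Demanding H2 again yields 24.
9 formula cells run: A7, B10, D4, D9, E11, F9, G5, G8, H2.
The nodes whose values change: A7, B10, D4, D8, D9, E11, F9, G5, G8, H2.

First demand of the output computes:
  D9 = MIN(-6, -9) = -9
  D4 = MIN(-9, -6) = -9
  A7 = -9 * -9 = 81
  F9 = MAX(-9, 81) = 81
  G5 = IF(D9=0: D9=-9 -> else branch A7) = 81
  G8 = -9 + -9 = -18
  E11 = MIN(-18, 81) = -18
  B10 = -(-18) = 18
  H2 = 81 - 18 = 63

After the edit, cleaning proceeds:
  D9: a read changed (D8 -9->-1) — executes, giving -6.
  D4: a read changed (D9 -9->-6) — executes, giving -6.
  A7: a read changed (D4 -9->-6; D9 -9->-6) — executes, giving 36.
  F9: a read changed (D4 -9->-6; A7 81->36) — executes, giving 36.
  G5: a read changed (D9 -9->-6; A7 81->36) — executes, giving 36.
  G8: a read changed (D4 -9->-6; D4 -9->-6) — executes, giving -12.
  E11: a read changed (G8 -18->-12; G5 81->36) — executes, giving -12.
  B10: a read changed (E11 -18->-12) — executes, giving 12.
  H2: a read changed (F9 81->36; B10 18->12) — executes, giving 24.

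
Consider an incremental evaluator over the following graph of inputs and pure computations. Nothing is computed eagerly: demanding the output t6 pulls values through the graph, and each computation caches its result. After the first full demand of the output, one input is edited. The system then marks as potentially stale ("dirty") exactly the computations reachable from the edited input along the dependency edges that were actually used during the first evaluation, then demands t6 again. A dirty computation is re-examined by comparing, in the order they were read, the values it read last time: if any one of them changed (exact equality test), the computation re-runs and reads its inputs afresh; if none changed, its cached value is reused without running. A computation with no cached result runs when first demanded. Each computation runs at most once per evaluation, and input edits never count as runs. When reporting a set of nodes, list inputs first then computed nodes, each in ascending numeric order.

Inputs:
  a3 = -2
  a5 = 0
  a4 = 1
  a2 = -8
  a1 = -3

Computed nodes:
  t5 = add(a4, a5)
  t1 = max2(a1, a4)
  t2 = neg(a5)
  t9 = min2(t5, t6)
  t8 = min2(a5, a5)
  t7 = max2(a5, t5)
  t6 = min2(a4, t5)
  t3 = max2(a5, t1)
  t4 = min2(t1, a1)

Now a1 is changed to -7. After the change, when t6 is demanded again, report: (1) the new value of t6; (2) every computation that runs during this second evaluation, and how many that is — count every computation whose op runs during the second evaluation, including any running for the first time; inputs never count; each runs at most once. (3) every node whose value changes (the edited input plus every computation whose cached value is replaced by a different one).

Initial pass — values computed on the first demand:
  t5 = add(1, 0) = 1
  t6 = min2(1, 1) = 1

Second demand — change propagation:
  no demanded computation ever read a1, so the edit dirties nothing and nothing runs.

The important point: nothing the output needs ever reads a1, so the edit is invisible to it.

t6 now evaluates to 1.
Run set: none (0 run).
Changed values: a1.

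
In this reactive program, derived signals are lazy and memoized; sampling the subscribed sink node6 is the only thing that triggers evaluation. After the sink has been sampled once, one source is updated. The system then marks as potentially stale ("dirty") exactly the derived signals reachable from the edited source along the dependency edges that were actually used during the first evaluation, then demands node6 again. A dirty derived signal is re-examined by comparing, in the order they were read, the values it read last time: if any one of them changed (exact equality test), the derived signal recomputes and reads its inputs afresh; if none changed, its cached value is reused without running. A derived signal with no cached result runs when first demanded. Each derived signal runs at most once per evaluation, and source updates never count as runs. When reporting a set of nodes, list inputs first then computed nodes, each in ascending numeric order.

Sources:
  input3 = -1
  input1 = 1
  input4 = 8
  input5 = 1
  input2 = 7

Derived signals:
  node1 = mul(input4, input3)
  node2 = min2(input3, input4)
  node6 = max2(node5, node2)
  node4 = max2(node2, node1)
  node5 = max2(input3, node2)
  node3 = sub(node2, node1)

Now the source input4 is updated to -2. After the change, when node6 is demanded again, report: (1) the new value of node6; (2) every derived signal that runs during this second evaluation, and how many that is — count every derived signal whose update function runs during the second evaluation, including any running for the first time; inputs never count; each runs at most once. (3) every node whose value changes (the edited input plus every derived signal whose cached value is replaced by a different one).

First demand of the output computes:
  node2 = min2(-1, 8) = -1
  node5 = max2(-1, -1) = -1
  node6 = max2(-1, -1) = -1

After the edit, cleaning proceeds:
  node2: a read changed (input4 8->-2) — executes, giving -2.
  node5: a read changed (node2 -1->-2) — executes, giving -1 — identical to its old value.
  node6: a read changed (node2 -1->-2) — executes, giving -1 — identical to its old value.

Demanding node6 again yields -1.
3 derived signals run: node2, node5, node6.
The nodes whose values change: input4, node2.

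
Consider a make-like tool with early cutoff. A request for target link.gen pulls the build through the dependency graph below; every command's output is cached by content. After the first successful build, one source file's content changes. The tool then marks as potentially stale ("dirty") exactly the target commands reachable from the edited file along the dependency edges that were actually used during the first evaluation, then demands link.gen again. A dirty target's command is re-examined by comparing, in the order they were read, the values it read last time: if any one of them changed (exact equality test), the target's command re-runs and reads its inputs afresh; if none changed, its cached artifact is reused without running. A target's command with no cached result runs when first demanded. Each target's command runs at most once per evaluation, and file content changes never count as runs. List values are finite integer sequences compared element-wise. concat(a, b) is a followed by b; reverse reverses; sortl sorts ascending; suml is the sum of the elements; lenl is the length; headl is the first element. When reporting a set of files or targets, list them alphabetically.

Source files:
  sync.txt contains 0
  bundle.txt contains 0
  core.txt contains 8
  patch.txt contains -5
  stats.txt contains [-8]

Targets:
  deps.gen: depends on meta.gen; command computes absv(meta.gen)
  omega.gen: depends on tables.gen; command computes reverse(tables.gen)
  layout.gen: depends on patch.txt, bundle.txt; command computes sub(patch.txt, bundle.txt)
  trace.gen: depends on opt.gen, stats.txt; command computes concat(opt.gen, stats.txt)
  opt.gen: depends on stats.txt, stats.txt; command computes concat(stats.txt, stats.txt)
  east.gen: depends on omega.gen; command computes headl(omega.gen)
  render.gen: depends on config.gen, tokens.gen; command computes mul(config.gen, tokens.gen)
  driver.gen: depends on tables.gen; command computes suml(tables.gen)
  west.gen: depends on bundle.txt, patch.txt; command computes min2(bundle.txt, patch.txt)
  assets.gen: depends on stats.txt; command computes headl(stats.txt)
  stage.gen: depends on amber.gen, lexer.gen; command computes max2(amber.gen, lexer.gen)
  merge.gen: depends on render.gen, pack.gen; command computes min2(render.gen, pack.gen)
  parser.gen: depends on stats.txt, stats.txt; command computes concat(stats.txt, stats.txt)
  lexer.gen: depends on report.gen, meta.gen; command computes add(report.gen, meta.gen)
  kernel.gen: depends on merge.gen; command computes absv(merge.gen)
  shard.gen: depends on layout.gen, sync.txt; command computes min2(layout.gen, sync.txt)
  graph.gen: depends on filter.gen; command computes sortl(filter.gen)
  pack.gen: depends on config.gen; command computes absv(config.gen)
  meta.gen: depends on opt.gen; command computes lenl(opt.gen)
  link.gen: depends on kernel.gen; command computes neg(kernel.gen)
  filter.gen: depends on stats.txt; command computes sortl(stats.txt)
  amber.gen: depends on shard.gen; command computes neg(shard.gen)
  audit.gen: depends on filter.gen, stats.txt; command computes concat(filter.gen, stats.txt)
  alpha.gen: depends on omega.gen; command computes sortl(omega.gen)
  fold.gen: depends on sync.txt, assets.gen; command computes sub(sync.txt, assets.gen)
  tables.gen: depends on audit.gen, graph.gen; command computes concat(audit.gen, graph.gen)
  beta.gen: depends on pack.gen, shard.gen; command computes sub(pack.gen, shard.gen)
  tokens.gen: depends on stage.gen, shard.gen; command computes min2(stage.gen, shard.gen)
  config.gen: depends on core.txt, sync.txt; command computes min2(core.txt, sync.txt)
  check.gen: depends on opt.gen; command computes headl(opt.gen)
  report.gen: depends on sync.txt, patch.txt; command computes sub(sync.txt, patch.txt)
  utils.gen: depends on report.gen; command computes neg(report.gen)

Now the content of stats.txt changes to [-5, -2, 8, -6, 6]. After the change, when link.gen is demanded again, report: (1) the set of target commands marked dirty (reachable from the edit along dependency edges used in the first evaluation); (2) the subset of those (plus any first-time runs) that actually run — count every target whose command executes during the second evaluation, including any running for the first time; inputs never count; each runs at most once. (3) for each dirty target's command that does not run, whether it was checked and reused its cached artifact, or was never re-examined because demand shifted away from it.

The edit dirties: kernel.gen, lexer.gen, link.gen, merge.gen, meta.gen, opt.gen, render.gen, stage.gen, tokens.gen.
5 target commands run: lexer.gen, meta.gen, opt.gen, stage.gen, tokens.gen.
Cache hits after checking: kernel.gen, link.gen, merge.gen, render.gen.
Note the absorption at tokens.gen: it re-runs yet its value is the same, leaving the output's value untouched.

First demand of the output computes:
  config.gen = min2(8, 0) = 0
  layout.gen = sub(-5, 0) = -5
  opt.gen = concat([-8], [-8]) = [-8, -8]
  meta.gen = lenl([-8, -8]) = 2
  pack.gen = absv(0) = 0
  report.gen = sub(0, -5) = 5
  lexer.gen = add(5, 2) = 7
  shard.gen = min2(-5, 0) = -5
  amber.gen = neg(-5) = 5
  stage.gen = max2(5, 7) = 7
  tokens.gen = min2(7, -5) = -5
  render.gen = mul(0, -5) = 0
  merge.gen = min2(0, 0) = 0
  kernel.gen = absv(0) = 0
  link.gen = neg(0) = 0

After the edit, cleaning proceeds:
  opt.gen: a read changed (stats.txt [-8]->[-5, -2, 8, -6, 6]; stats.txt [-8]->[-5, -2, 8, -6, 6]) — executes, giving [-5, -2, 8, -6, 6, -5, -2, 8, -6, 6].
  meta.gen: a read changed (opt.gen [-8, -8]->[-5, -2, 8, -6, 6, -5, -2, 8, -6, 6]) — executes, giving 10.
  lexer.gen: a read changed (meta.gen 2->10) — executes, giving 15.
  stage.gen: a read changed (lexer.gen 7->15) — executes, giving 15.
  tokens.gen: a read changed (stage.gen 7->15) — executes, giving -5 — identical to its old value.
  render.gen: dirty, but its reads are unchanged (config.gen unchanged, tokens.gen unchanged); cached 0 stands.
  merge.gen: dirty, but its reads are unchanged (render.gen unchanged, pack.gen unchanged); cached 0 stands.
  kernel.gen: dirty, but its reads are unchanged (merge.gen unchanged); cached 0 stands.
  link.gen: dirty, but its reads are unchanged (kernel.gen unchanged); cached 0 stands.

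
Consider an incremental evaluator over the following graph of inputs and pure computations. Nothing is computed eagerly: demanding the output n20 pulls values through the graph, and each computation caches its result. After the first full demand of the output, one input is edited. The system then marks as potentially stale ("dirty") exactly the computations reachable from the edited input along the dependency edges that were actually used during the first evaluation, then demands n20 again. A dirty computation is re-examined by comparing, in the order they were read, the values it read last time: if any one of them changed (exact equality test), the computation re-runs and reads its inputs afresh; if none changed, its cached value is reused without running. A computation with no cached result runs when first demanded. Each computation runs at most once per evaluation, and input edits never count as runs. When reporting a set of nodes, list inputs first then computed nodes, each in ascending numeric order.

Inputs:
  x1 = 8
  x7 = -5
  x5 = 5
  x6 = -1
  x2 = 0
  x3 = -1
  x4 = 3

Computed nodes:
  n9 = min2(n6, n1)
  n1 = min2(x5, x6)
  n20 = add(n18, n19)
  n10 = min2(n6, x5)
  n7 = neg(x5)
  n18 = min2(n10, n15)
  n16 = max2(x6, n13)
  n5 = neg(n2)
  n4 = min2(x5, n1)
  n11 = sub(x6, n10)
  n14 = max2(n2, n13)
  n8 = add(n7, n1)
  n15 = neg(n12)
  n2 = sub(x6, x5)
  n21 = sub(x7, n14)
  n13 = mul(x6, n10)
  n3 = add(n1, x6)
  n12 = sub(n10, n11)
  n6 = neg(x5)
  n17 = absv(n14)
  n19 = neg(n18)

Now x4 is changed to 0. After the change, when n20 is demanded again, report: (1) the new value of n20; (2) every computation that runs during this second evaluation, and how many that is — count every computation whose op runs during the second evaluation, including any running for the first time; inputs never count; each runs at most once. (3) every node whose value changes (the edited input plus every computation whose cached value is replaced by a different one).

Initial pass — values computed on the first demand:
  n6 = neg(5) = -5
  n10 = min2(-5, 5) = -5
  n11 = sub(-1, -5) = 4
  n12 = sub(-5, 4) = -9
  n15 = neg(-9) = 9
  n18 = min2(-5, 9) = -5
  n19 = neg(-5) = 5
  n20 = add(-5, 5) = 0

Second demand — change propagation:
  no demanded computation ever read x4, so the edit dirties nothing and nothing runs.

The important point: nothing the output needs ever reads x4, so the edit is invisible to it.

n20 now evaluates to 0.
Run set: none (0 run).
Changed values: x4.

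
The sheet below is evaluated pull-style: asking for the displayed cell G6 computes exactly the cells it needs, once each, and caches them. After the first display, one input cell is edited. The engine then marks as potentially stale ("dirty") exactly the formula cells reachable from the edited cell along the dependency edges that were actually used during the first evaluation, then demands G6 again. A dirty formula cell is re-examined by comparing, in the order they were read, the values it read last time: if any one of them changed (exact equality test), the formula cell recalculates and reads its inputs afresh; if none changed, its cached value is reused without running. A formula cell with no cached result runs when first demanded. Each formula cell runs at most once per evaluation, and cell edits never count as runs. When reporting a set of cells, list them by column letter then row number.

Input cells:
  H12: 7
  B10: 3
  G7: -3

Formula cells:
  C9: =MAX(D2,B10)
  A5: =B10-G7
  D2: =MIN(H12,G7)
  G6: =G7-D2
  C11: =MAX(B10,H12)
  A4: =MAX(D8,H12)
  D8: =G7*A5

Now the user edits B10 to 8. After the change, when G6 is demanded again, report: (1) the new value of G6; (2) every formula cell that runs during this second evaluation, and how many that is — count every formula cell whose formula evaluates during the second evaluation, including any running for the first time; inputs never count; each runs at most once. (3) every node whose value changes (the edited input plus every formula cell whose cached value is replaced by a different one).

Demanding G6 again yields 0.
0 formula cells run: none.
The nodes whose values change: B10.
Note the shortcut — B10 feeds only undemanded nodes, so no recomputation happens.

First demand of the output computes:
  D2 = MIN(7, -3) = -3
  G6 = -3 - -3 = 0

After the edit, cleaning proceeds:
  B10 only reaches undemanded nodes; the second demand re-runs nothing.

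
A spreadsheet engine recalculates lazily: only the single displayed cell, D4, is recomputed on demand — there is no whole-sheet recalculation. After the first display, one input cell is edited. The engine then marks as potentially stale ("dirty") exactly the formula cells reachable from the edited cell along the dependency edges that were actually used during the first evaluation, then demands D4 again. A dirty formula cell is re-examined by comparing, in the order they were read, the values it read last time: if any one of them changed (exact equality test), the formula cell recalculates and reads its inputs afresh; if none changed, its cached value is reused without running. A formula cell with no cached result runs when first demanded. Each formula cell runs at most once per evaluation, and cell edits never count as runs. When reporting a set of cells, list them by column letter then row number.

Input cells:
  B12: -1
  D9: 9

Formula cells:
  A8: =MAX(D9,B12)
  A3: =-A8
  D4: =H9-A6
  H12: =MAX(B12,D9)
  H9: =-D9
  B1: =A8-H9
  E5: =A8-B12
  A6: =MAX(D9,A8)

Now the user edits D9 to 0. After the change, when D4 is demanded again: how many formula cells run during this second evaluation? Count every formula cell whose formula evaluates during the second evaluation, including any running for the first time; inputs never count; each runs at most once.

First evaluation (everything demanded from the output):
  A8 = MAX(9, -1) = 9
  A6 = MAX(9, 9) = 9
  H9 = -(9) = -9
  D4 = -9 - 9 = -18

Propagation after the edit:
  A8: runs — D9 9->0; result 0.
  A6: runs — D9 9->0; A8 9->0; result 0.
  H9: runs — D9 9->0; result 0.
  D4: runs — H9 -9->0; A6 9->0; result 0.

Formula cells that run: A6, A8, D4, H9 — 4 in total.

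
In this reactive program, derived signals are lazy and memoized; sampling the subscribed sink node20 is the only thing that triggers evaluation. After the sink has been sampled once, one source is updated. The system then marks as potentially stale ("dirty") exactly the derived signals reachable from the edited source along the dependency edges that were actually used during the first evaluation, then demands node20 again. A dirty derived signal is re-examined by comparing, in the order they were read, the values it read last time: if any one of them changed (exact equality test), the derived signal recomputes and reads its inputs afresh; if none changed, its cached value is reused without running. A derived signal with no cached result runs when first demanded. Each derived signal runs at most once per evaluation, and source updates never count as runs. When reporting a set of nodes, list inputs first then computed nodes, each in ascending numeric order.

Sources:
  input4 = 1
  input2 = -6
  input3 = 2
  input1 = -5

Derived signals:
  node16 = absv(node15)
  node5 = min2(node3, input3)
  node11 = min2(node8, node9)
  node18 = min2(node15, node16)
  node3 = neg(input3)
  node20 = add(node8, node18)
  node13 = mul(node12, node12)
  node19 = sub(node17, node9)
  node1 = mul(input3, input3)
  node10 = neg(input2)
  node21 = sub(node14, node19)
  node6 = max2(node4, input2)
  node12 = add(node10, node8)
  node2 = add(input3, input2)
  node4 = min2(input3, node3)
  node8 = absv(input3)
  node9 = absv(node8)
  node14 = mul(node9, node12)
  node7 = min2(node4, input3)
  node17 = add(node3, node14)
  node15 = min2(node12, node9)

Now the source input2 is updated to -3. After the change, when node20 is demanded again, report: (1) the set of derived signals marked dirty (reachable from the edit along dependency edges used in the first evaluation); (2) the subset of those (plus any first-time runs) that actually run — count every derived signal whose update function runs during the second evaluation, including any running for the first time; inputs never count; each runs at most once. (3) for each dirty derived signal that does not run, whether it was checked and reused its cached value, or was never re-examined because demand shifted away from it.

The edit dirties: node10, node12, node15, node16, node18, node20.
3 derived signals run: node10, node12, node15.
Cache hits after checking: node16, node18, node20.
Note the absorption at node15: it re-runs yet its value is the same, leaving the output's value untouched.

First demand of the output computes:
  node8 = absv(2) = 2
  node9 = absv(2) = 2
  node10 = neg(-6) = 6
  node12 = add(6, 2) = 8
  node15 = min2(8, 2) = 2
  node16 = absv(2) = 2
  node18 = min2(2, 2) = 2
  node20 = add(2, 2) = 4

After the edit, cleaning proceeds:
  node10: a read changed (input2 -6->-3) — executes, giving 3.
  node12: a read changed (node10 6->3) — executes, giving 5.
  node15: a read changed (node12 8->5) — executes, giving 2 — identical to its old value.
  node16: dirty, but its reads are unchanged (node15 unchanged); cached 2 stands.
  node18: dirty, but its reads are unchanged (node15 unchanged, node16 unchanged); cached 2 stands.
  node20: dirty, but its reads are unchanged (node8 unchanged, node18 unchanged); cached 4 stands.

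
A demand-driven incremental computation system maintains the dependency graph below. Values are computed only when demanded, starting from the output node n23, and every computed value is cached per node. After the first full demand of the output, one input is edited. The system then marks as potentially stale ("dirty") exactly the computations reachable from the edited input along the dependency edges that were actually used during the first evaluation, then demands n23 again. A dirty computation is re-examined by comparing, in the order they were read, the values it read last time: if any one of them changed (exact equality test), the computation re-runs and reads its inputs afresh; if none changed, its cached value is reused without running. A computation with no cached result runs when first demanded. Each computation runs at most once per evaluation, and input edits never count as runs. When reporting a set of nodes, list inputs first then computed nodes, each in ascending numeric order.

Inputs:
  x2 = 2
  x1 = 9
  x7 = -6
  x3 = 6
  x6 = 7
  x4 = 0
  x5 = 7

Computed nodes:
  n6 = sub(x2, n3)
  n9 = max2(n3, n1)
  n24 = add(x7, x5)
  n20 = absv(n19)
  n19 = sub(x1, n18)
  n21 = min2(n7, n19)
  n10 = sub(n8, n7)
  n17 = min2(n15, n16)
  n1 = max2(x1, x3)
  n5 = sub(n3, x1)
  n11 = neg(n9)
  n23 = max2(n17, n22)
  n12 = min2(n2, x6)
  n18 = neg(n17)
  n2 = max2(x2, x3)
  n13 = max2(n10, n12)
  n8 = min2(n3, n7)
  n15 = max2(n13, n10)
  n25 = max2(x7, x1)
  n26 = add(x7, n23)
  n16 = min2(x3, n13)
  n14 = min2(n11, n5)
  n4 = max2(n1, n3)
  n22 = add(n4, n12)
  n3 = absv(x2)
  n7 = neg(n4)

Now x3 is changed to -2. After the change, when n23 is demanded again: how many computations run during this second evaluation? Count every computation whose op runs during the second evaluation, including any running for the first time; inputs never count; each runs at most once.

First evaluation (everything demanded from the output):
  n1 = max2(9, 6) = 9
  n2 = max2(2, 6) = 6
  n3 = absv(2) = 2
  n4 = max2(9, 2) = 9
  n7 = neg(9) = -9
  n8 = min2(2, -9) = -9
  n10 = sub(-9, -9) = 0
  n12 = min2(6, 7) = 6
  n13 = max2(0, 6) = 6
  n15 = max2(6, 0) = 6
  n16 = min2(6, 6) = 6
  n17 = min2(6, 6) = 6
  n22 = add(9, 6) = 15
  n23 = max2(6, 15) = 15

Propagation after the edit:
  n1: runs — x3 6->-2; result 9 (same value as before).
  n2: runs — x3 6->-2; result 2.
  n4: checked — values it read are unchanged (n1 unchanged, n3 unchanged); reused cached 9 without running.
  n7: checked — values it read are unchanged (n4 unchanged); reused cached -9 without running.
  n8: checked — values it read are unchanged (n3 unchanged, n7 unchanged); reused cached -9 without running.
  n10: checked — values it read are unchanged (n8 unchanged, n7 unchanged); reused cached 0 without running.
  n12: runs — n2 6->2; result 2.
  n13: runs — n12 6->2; result 2.
  n15: runs — n13 6->2; result 2.
  n16: runs — x3 6->-2; n13 6->2; result -2.
  n17: runs — n15 6->2; n16 6->-2; result -2.
  n22: runs — n12 6->2; result 11.
  n23: runs — n17 6->-2; n22 15->11; result 11.

Key observation: the cutoff stops propagation at n4 — its inputs' values are unchanged, so it reuses its cache.

Computations that run: n1, n2, n12, n13, n15, n16, n17, n22, n23 — 9 in total.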